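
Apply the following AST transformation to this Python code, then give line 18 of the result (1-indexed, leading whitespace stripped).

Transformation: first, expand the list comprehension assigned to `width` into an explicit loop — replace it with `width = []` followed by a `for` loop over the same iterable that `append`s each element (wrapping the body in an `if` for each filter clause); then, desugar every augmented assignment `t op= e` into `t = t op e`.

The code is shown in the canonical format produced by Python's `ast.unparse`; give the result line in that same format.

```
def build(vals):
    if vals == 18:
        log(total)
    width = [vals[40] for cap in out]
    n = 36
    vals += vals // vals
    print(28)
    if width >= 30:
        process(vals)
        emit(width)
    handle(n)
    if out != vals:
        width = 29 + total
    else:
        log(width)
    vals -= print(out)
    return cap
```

vals = vals - print(out)

Transformed code:
def build(vals):
    if vals == 18:
        log(total)
    width = []
    for cap in out:
        width.append(vals[40])
    n = 36
    vals = vals + vals // vals
    print(28)
    if width >= 30:
        process(vals)
        emit(width)
    handle(n)
    if out != vals:
        width = 29 + total
    else:
        log(width)
    vals = vals - print(out)
    return cap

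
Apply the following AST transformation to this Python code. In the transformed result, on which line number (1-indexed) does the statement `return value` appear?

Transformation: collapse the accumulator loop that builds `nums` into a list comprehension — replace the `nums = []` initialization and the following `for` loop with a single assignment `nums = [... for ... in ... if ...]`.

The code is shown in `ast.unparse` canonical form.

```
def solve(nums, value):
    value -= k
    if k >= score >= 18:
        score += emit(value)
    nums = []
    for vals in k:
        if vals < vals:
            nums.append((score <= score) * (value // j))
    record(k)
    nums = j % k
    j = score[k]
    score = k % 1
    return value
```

Transformed code:
def solve(nums, value):
    value -= k
    if k >= score >= 18:
        score += emit(value)
    nums = [(score <= score) * (value // j) for vals in k if vals < vals]
    record(k)
    nums = j % k
    j = score[k]
    score = k % 1
    return value

10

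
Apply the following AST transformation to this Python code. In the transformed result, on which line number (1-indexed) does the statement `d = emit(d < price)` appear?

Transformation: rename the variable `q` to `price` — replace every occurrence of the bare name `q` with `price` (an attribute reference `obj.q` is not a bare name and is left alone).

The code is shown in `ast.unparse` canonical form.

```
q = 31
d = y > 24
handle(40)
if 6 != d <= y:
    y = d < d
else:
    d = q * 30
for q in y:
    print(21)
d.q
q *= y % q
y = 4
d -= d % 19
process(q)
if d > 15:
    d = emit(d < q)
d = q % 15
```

Transformed code:
price = 31
d = y > 24
handle(40)
if 6 != d <= y:
    y = d < d
else:
    d = price * 30
for price in y:
    print(21)
d.q
price *= y % price
y = 4
d -= d % 19
process(price)
if d > 15:
    d = emit(d < price)
d = price % 15

16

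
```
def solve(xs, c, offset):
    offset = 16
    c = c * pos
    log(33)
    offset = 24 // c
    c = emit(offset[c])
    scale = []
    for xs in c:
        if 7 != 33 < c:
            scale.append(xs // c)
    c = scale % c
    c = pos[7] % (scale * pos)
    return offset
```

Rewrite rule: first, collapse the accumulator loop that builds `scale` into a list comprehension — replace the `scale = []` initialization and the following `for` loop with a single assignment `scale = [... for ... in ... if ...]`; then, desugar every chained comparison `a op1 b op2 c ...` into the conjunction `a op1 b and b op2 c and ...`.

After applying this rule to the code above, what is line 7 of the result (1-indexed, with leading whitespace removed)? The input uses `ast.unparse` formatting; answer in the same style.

Transformed code:
def solve(xs, c, offset):
    offset = 16
    c = c * pos
    log(33)
    offset = 24 // c
    c = emit(offset[c])
    scale = [xs // c for xs in c if 7 != 33 and 33 < c]
    c = scale % c
    c = pos[7] % (scale * pos)
    return offset

scale = [xs // c for xs in c if 7 != 33 and 33 < c]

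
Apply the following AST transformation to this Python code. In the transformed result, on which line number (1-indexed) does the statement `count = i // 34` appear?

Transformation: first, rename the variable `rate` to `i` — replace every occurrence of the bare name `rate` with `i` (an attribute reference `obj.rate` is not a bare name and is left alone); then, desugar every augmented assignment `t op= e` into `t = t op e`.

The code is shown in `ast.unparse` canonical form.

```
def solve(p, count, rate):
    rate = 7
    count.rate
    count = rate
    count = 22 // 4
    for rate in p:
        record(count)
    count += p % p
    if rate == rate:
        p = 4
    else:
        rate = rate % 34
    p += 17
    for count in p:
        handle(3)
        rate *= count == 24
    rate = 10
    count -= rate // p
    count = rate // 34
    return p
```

19

Transformed code:
def solve(p, count, i):
    i = 7
    count.rate
    count = i
    count = 22 // 4
    for i in p:
        record(count)
    count = count + p % p
    if i == i:
        p = 4
    else:
        i = i % 34
    p = p + 17
    for count in p:
        handle(3)
        i = i * (count == 24)
    i = 10
    count = count - i // p
    count = i // 34
    return p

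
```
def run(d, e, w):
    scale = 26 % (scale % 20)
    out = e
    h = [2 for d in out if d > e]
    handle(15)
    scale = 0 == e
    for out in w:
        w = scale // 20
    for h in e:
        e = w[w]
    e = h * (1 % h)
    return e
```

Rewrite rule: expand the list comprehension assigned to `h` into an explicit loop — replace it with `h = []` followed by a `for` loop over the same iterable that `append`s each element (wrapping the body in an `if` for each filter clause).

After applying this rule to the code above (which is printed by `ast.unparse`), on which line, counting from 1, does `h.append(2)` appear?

Transformed code:
def run(d, e, w):
    scale = 26 % (scale % 20)
    out = e
    h = []
    for d in out:
        if d > e:
            h.append(2)
    handle(15)
    scale = 0 == e
    for out in w:
        w = scale // 20
    for h in e:
        e = w[w]
    e = h * (1 % h)
    return e

7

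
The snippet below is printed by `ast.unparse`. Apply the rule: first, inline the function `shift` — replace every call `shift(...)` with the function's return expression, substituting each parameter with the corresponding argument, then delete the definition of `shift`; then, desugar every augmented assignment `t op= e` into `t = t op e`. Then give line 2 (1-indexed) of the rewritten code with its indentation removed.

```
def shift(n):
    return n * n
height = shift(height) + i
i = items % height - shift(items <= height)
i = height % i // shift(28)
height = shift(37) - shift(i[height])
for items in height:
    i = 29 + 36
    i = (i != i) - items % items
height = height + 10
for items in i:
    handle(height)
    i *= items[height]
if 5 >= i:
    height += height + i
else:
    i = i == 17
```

Transformed code:
height = height * height + i
i = items % height - (items <= height) * (items <= height)
i = height % i // (28 * 28)
height = 37 * 37 - i[height] * i[height]
for items in height:
    i = 29 + 36
    i = (i != i) - items % items
height = height + 10
for items in i:
    handle(height)
    i = i * items[height]
if 5 >= i:
    height = height + (height + i)
else:
    i = i == 17

i = items % height - (items <= height) * (items <= height)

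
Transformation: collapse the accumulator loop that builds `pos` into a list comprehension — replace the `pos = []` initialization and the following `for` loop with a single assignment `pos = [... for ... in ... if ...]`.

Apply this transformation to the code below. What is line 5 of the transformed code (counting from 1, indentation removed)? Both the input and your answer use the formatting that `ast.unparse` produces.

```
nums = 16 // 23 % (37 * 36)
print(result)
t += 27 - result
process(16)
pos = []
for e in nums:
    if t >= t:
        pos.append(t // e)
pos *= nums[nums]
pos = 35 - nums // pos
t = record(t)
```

Transformed code:
nums = 16 // 23 % (37 * 36)
print(result)
t += 27 - result
process(16)
pos = [t // e for e in nums if t >= t]
pos *= nums[nums]
pos = 35 - nums // pos
t = record(t)

pos = [t // e for e in nums if t >= t]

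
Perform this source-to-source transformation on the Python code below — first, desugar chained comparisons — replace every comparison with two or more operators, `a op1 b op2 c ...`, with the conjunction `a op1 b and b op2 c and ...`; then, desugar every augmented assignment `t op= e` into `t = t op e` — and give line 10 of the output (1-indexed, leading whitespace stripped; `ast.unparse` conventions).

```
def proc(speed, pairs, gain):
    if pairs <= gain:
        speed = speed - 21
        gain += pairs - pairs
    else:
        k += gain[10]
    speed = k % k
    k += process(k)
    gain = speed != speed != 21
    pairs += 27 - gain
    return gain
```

pairs = pairs + (27 - gain)

Transformed code:
def proc(speed, pairs, gain):
    if pairs <= gain:
        speed = speed - 21
        gain = gain + (pairs - pairs)
    else:
        k = k + gain[10]
    speed = k % k
    k = k + process(k)
    gain = speed != speed and speed != 21
    pairs = pairs + (27 - gain)
    return gain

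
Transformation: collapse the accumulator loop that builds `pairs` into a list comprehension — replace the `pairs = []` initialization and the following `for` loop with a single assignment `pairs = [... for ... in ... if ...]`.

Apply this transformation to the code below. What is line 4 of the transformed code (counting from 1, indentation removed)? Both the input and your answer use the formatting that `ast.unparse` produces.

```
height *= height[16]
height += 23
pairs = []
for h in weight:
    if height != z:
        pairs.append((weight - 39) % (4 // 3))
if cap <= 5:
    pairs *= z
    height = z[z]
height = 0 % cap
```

if cap <= 5:

Transformed code:
height *= height[16]
height += 23
pairs = [(weight - 39) % (4 // 3) for h in weight if height != z]
if cap <= 5:
    pairs *= z
    height = z[z]
height = 0 % cap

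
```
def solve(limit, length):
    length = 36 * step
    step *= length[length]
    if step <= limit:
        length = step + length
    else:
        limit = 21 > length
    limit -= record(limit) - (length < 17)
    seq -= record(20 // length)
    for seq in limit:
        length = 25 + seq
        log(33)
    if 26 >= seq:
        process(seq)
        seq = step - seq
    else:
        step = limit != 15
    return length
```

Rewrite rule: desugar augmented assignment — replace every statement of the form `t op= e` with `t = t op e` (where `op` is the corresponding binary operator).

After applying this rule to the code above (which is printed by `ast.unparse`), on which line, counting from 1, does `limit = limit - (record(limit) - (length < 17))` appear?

Transformed code:
def solve(limit, length):
    length = 36 * step
    step = step * length[length]
    if step <= limit:
        length = step + length
    else:
        limit = 21 > length
    limit = limit - (record(limit) - (length < 17))
    seq = seq - record(20 // length)
    for seq in limit:
        length = 25 + seq
        log(33)
    if 26 >= seq:
        process(seq)
        seq = step - seq
    else:
        step = limit != 15
    return length

8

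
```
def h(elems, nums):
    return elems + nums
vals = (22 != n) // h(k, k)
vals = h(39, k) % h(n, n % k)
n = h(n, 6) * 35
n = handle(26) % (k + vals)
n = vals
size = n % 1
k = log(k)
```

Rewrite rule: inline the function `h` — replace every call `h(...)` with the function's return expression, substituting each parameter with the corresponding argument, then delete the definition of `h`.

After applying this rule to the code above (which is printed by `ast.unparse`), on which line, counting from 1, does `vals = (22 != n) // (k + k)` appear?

Transformed code:
vals = (22 != n) // (k + k)
vals = (39 + k) % (n + n % k)
n = (n + 6) * 35
n = handle(26) % (k + vals)
n = vals
size = n % 1
k = log(k)

1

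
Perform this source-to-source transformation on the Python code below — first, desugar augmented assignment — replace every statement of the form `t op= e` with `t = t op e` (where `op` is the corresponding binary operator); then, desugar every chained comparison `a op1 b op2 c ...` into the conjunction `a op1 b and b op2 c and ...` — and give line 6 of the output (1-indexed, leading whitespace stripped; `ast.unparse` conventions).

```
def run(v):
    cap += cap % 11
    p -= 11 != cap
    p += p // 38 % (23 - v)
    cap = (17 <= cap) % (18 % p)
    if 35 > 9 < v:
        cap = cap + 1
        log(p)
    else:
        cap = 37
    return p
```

if 35 > 9 and 9 < v:

Transformed code:
def run(v):
    cap = cap + cap % 11
    p = p - (11 != cap)
    p = p + p // 38 % (23 - v)
    cap = (17 <= cap) % (18 % p)
    if 35 > 9 and 9 < v:
        cap = cap + 1
        log(p)
    else:
        cap = 37
    return p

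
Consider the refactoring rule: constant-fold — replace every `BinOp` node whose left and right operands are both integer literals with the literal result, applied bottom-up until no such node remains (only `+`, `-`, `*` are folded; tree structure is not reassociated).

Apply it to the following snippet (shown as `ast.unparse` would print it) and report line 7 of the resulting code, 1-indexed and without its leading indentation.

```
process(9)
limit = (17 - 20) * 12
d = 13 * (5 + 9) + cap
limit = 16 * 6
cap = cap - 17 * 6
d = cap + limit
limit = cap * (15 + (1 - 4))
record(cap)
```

limit = cap * 12

Transformed code:
process(9)
limit = -36
d = 182 + cap
limit = 96
cap = cap - 102
d = cap + limit
limit = cap * 12
record(cap)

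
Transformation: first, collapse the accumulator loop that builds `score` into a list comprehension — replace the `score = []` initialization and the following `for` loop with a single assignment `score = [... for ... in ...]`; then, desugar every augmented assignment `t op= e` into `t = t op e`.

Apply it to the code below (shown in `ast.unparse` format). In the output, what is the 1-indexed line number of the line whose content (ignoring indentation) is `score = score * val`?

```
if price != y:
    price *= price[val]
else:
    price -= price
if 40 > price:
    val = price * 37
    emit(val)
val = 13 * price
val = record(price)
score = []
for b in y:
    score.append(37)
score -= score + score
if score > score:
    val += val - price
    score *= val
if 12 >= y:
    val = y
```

Transformed code:
if price != y:
    price = price * price[val]
else:
    price = price - price
if 40 > price:
    val = price * 37
    emit(val)
val = 13 * price
val = record(price)
score = [37 for b in y]
score = score - (score + score)
if score > score:
    val = val + (val - price)
    score = score * val
if 12 >= y:
    val = y

14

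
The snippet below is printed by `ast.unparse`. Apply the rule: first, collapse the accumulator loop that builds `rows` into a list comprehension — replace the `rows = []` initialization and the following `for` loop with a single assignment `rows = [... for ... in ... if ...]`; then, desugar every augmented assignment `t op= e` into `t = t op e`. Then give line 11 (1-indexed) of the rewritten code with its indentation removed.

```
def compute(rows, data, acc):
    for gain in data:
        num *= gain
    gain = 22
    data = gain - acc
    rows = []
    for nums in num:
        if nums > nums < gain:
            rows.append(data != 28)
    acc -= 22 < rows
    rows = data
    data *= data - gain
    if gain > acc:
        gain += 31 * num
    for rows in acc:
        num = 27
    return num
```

Transformed code:
def compute(rows, data, acc):
    for gain in data:
        num = num * gain
    gain = 22
    data = gain - acc
    rows = [data != 28 for nums in num if nums > nums < gain]
    acc = acc - (22 < rows)
    rows = data
    data = data * (data - gain)
    if gain > acc:
        gain = gain + 31 * num
    for rows in acc:
        num = 27
    return num

gain = gain + 31 * num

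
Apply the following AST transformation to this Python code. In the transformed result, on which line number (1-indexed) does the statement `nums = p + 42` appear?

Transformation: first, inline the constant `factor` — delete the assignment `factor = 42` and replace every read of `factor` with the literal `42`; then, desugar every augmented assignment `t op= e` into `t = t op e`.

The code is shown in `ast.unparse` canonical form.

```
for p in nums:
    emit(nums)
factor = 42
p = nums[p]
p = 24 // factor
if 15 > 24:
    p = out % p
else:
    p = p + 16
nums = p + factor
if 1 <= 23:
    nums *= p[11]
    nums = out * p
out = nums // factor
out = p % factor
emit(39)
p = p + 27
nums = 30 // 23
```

Transformed code:
for p in nums:
    emit(nums)
p = nums[p]
p = 24 // 42
if 15 > 24:
    p = out % p
else:
    p = p + 16
nums = p + 42
if 1 <= 23:
    nums = nums * p[11]
    nums = out * p
out = nums // 42
out = p % 42
emit(39)
p = p + 27
nums = 30 // 23

9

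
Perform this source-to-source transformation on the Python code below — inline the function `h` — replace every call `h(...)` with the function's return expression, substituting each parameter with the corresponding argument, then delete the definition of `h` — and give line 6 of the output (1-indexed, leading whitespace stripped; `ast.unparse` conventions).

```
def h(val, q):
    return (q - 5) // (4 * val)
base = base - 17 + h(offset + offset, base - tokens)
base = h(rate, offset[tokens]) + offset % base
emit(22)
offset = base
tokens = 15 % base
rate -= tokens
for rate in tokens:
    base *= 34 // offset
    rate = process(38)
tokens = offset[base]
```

rate -= tokens

Transformed code:
base = base - 17 + (base - tokens - 5) // (4 * (offset + offset))
base = (offset[tokens] - 5) // (4 * rate) + offset % base
emit(22)
offset = base
tokens = 15 % base
rate -= tokens
for rate in tokens:
    base *= 34 // offset
    rate = process(38)
tokens = offset[base]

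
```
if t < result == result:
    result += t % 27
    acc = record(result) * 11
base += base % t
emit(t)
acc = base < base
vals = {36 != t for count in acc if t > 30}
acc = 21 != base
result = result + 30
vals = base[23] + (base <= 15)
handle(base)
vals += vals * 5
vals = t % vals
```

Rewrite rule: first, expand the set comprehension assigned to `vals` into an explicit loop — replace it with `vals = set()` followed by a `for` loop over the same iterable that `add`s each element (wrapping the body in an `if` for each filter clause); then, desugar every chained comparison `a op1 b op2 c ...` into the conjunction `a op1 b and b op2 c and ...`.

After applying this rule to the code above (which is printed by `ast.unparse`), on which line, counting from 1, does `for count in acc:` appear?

Transformed code:
if t < result and result == result:
    result += t % 27
    acc = record(result) * 11
base += base % t
emit(t)
acc = base < base
vals = set()
for count in acc:
    if t > 30:
        vals.add(36 != t)
acc = 21 != base
result = result + 30
vals = base[23] + (base <= 15)
handle(base)
vals += vals * 5
vals = t % vals

8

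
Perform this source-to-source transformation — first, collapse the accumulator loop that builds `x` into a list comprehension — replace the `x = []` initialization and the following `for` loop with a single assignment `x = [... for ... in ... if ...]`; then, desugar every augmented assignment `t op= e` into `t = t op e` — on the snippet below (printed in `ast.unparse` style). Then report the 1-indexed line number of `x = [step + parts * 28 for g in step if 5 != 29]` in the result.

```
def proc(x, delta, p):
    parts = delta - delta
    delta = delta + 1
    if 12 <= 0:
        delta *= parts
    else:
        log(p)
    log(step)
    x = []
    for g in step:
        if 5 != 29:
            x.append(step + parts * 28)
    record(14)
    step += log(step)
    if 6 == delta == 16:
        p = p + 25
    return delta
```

9

Transformed code:
def proc(x, delta, p):
    parts = delta - delta
    delta = delta + 1
    if 12 <= 0:
        delta = delta * parts
    else:
        log(p)
    log(step)
    x = [step + parts * 28 for g in step if 5 != 29]
    record(14)
    step = step + log(step)
    if 6 == delta == 16:
        p = p + 25
    return delta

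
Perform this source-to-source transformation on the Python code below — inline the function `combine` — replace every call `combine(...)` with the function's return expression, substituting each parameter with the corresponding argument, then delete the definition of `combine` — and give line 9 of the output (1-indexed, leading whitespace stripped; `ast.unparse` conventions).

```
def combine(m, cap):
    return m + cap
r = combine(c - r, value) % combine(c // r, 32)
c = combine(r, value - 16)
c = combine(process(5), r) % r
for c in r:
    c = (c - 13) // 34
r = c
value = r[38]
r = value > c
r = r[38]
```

Transformed code:
r = (c - r + value) % (c // r + 32)
c = r + (value - 16)
c = (process(5) + r) % r
for c in r:
    c = (c - 13) // 34
r = c
value = r[38]
r = value > c
r = r[38]

r = r[38]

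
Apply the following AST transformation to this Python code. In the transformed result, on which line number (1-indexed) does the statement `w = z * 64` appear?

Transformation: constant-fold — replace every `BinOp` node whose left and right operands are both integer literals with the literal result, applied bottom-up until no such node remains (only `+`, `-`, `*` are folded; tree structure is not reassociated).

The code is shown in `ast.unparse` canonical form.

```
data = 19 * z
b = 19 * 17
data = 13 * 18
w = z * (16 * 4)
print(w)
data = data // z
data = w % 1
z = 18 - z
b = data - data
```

Transformed code:
data = 19 * z
b = 323
data = 234
w = z * 64
print(w)
data = data // z
data = w % 1
z = 18 - z
b = data - data

4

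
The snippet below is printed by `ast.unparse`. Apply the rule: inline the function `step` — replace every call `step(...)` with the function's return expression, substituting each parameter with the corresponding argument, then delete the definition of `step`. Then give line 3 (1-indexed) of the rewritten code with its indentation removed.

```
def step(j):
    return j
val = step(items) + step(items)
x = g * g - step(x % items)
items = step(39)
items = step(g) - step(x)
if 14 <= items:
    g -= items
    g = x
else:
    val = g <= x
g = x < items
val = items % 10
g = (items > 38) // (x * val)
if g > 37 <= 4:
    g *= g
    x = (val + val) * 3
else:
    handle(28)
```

items = 39

Transformed code:
val = items + items
x = g * g - x % items
items = 39
items = g - x
if 14 <= items:
    g -= items
    g = x
else:
    val = g <= x
g = x < items
val = items % 10
g = (items > 38) // (x * val)
if g > 37 <= 4:
    g *= g
    x = (val + val) * 3
else:
    handle(28)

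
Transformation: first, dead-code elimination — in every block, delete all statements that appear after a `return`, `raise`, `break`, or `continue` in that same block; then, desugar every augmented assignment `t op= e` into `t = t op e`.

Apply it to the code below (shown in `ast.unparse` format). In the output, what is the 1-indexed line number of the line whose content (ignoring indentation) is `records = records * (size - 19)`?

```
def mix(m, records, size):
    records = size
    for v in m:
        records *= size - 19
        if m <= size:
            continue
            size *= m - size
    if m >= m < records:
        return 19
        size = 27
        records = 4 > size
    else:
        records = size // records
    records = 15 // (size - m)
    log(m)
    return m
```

4

Transformed code:
def mix(m, records, size):
    records = size
    for v in m:
        records = records * (size - 19)
        if m <= size:
            continue
    if m >= m < records:
        return 19
    else:
        records = size // records
    records = 15 // (size - m)
    log(m)
    return m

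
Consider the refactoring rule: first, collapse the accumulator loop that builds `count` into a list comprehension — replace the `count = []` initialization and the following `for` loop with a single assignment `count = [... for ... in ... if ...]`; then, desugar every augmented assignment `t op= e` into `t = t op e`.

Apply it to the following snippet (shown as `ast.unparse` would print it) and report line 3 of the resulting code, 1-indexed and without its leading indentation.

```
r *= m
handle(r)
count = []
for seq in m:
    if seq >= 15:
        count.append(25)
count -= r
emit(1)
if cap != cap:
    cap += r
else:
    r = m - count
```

Transformed code:
r = r * m
handle(r)
count = [25 for seq in m if seq >= 15]
count = count - r
emit(1)
if cap != cap:
    cap = cap + r
else:
    r = m - count

count = [25 for seq in m if seq >= 15]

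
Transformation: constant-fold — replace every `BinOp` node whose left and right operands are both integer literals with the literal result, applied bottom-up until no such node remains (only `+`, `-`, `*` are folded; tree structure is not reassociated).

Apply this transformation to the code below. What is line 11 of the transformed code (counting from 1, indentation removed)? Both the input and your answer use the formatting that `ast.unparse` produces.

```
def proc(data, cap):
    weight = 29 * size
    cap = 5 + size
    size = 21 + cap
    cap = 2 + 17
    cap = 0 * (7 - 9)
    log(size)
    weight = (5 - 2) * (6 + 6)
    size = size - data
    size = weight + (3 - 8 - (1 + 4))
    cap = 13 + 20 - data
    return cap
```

cap = 33 - data

Transformed code:
def proc(data, cap):
    weight = 29 * size
    cap = 5 + size
    size = 21 + cap
    cap = 19
    cap = 0
    log(size)
    weight = 36
    size = size - data
    size = weight + -10
    cap = 33 - data
    return cap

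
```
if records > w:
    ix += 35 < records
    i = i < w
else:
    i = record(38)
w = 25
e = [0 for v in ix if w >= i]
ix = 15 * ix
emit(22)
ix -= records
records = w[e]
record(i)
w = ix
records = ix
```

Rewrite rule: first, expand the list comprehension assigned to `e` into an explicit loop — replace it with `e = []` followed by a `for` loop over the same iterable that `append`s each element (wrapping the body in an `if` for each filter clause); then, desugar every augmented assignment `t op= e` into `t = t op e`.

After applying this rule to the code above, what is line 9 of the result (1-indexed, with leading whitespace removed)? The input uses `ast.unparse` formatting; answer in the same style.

Transformed code:
if records > w:
    ix = ix + (35 < records)
    i = i < w
else:
    i = record(38)
w = 25
e = []
for v in ix:
    if w >= i:
        e.append(0)
ix = 15 * ix
emit(22)
ix = ix - records
records = w[e]
record(i)
w = ix
records = ix

if w >= i:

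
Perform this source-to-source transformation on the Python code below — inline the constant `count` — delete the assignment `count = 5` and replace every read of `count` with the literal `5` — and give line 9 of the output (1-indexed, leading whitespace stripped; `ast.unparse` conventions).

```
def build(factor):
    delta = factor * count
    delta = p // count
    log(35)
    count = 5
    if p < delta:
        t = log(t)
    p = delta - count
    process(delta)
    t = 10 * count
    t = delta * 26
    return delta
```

Transformed code:
def build(factor):
    delta = factor * 5
    delta = p // 5
    log(35)
    if p < delta:
        t = log(t)
    p = delta - 5
    process(delta)
    t = 10 * 5
    t = delta * 26
    return delta

t = 10 * 5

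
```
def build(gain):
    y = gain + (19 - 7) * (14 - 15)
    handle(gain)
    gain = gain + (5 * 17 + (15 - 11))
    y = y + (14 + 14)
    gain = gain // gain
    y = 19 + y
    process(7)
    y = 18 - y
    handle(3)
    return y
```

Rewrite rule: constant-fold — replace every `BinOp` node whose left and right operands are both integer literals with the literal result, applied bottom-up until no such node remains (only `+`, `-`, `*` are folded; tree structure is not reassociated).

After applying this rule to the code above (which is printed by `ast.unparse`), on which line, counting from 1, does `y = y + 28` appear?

5

Transformed code:
def build(gain):
    y = gain + -12
    handle(gain)
    gain = gain + 89
    y = y + 28
    gain = gain // gain
    y = 19 + y
    process(7)
    y = 18 - y
    handle(3)
    return y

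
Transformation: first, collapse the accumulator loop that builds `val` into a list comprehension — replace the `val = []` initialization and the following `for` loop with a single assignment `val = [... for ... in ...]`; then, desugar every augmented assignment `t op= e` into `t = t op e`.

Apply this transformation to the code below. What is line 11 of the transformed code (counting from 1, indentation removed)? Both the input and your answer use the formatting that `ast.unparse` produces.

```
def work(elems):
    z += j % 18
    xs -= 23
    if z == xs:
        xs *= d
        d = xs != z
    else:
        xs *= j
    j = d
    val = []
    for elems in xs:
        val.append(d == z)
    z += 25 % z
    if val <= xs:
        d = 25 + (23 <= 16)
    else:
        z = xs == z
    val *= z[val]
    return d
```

z = z + 25 % z

Transformed code:
def work(elems):
    z = z + j % 18
    xs = xs - 23
    if z == xs:
        xs = xs * d
        d = xs != z
    else:
        xs = xs * j
    j = d
    val = [d == z for elems in xs]
    z = z + 25 % z
    if val <= xs:
        d = 25 + (23 <= 16)
    else:
        z = xs == z
    val = val * z[val]
    return d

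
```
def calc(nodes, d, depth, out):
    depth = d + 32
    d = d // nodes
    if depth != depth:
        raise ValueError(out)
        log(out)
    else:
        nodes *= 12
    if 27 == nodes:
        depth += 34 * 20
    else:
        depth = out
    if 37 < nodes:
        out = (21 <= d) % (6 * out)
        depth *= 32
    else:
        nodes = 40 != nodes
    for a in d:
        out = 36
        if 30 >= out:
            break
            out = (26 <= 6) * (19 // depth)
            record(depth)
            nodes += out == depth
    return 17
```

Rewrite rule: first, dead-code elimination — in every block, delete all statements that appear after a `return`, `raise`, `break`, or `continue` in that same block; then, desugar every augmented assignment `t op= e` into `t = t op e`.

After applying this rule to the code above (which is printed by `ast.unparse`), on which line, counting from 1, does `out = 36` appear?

Transformed code:
def calc(nodes, d, depth, out):
    depth = d + 32
    d = d // nodes
    if depth != depth:
        raise ValueError(out)
    else:
        nodes = nodes * 12
    if 27 == nodes:
        depth = depth + 34 * 20
    else:
        depth = out
    if 37 < nodes:
        out = (21 <= d) % (6 * out)
        depth = depth * 32
    else:
        nodes = 40 != nodes
    for a in d:
        out = 36
        if 30 >= out:
            break
    return 17

18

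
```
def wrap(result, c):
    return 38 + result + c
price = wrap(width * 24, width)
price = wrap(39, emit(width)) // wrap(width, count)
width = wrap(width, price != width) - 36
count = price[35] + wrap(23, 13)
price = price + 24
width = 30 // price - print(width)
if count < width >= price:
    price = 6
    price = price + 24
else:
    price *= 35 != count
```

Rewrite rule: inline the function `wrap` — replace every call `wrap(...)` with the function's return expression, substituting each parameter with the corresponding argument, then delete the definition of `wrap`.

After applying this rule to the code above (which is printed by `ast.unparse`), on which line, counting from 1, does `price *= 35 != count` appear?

Transformed code:
price = 38 + width * 24 + width
price = (38 + 39 + emit(width)) // (38 + width + count)
width = 38 + width + (price != width) - 36
count = price[35] + (38 + 23 + 13)
price = price + 24
width = 30 // price - print(width)
if count < width >= price:
    price = 6
    price = price + 24
else:
    price *= 35 != count

11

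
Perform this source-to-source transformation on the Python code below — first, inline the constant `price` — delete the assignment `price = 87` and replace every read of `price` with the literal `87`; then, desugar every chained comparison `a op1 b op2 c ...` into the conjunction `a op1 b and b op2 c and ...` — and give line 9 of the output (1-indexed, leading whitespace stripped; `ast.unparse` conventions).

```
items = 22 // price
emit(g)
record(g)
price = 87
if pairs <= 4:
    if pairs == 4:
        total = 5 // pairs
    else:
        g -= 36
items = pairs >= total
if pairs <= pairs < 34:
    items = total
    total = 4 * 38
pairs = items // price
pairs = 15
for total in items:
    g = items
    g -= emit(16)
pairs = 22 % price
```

Transformed code:
items = 22 // 87
emit(g)
record(g)
if pairs <= 4:
    if pairs == 4:
        total = 5 // pairs
    else:
        g -= 36
items = pairs >= total
if pairs <= pairs and pairs < 34:
    items = total
    total = 4 * 38
pairs = items // 87
pairs = 15
for total in items:
    g = items
    g -= emit(16)
pairs = 22 % 87

items = pairs >= total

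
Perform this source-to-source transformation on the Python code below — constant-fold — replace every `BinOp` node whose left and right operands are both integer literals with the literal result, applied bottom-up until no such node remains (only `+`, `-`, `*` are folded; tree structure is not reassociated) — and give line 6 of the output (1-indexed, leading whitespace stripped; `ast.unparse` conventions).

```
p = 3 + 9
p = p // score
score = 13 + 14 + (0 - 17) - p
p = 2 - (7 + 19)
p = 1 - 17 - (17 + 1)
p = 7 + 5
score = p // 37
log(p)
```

Transformed code:
p = 12
p = p // score
score = 10 - p
p = -24
p = -34
p = 12
score = p // 37
log(p)

p = 12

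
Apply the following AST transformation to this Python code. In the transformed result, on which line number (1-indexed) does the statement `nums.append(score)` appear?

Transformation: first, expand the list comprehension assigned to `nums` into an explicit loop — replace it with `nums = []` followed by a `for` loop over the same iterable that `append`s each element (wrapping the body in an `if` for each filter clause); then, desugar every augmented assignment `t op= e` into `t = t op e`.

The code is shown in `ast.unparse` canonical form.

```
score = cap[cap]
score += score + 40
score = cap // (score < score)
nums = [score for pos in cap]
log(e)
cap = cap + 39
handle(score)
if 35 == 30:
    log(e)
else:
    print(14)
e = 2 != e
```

Transformed code:
score = cap[cap]
score = score + (score + 40)
score = cap // (score < score)
nums = []
for pos in cap:
    nums.append(score)
log(e)
cap = cap + 39
handle(score)
if 35 == 30:
    log(e)
else:
    print(14)
e = 2 != e

6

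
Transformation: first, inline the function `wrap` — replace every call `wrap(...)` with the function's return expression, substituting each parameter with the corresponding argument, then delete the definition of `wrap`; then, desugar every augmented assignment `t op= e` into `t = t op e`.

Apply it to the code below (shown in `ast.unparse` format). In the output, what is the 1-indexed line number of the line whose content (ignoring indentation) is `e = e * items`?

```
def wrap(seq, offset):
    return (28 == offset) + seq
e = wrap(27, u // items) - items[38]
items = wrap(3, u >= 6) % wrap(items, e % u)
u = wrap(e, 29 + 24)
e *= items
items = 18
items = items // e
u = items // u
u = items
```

4

Transformed code:
e = (28 == u // items) + 27 - items[38]
items = ((28 == (u >= 6)) + 3) % ((28 == e % u) + items)
u = (28 == 29 + 24) + e
e = e * items
items = 18
items = items // e
u = items // u
u = items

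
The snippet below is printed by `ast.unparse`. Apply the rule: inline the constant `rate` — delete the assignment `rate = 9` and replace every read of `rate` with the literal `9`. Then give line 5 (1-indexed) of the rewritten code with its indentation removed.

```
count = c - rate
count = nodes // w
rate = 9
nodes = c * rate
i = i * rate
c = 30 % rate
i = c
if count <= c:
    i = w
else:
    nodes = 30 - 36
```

Transformed code:
count = c - 9
count = nodes // w
nodes = c * 9
i = i * 9
c = 30 % 9
i = c
if count <= c:
    i = w
else:
    nodes = 30 - 36

c = 30 % 9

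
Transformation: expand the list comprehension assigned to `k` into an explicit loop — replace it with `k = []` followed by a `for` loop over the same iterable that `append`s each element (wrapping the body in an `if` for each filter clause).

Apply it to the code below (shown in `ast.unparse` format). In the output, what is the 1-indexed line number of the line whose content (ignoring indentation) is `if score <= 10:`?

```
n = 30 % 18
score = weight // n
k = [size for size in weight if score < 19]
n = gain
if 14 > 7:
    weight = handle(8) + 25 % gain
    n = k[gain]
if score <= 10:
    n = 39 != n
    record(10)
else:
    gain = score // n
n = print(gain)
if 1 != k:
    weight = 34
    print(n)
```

11

Transformed code:
n = 30 % 18
score = weight // n
k = []
for size in weight:
    if score < 19:
        k.append(size)
n = gain
if 14 > 7:
    weight = handle(8) + 25 % gain
    n = k[gain]
if score <= 10:
    n = 39 != n
    record(10)
else:
    gain = score // n
n = print(gain)
if 1 != k:
    weight = 34
    print(n)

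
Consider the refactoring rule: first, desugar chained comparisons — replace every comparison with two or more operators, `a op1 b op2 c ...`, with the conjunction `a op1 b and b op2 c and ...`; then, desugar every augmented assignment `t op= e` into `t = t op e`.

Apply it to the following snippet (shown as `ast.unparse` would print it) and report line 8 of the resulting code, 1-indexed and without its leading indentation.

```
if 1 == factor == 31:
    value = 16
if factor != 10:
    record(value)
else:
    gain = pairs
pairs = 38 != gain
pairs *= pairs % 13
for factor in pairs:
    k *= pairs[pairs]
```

Transformed code:
if 1 == factor and factor == 31:
    value = 16
if factor != 10:
    record(value)
else:
    gain = pairs
pairs = 38 != gain
pairs = pairs * (pairs % 13)
for factor in pairs:
    k = k * pairs[pairs]

pairs = pairs * (pairs % 13)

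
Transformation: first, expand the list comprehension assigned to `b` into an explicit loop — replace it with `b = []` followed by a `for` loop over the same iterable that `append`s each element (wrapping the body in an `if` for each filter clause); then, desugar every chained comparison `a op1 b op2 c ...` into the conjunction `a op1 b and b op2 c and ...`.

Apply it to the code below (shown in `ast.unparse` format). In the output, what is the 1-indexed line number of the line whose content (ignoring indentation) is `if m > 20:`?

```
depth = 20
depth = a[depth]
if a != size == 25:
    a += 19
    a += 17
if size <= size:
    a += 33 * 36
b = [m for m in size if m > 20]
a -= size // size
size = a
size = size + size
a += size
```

10

Transformed code:
depth = 20
depth = a[depth]
if a != size and size == 25:
    a += 19
    a += 17
if size <= size:
    a += 33 * 36
b = []
for m in size:
    if m > 20:
        b.append(m)
a -= size // size
size = a
size = size + size
a += size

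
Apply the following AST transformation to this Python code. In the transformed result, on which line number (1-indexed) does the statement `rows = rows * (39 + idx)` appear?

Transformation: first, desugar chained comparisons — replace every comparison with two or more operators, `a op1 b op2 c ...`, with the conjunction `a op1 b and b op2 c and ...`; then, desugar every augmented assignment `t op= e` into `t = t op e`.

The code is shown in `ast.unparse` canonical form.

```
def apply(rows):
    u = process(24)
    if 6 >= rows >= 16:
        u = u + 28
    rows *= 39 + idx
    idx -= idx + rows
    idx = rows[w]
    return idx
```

5

Transformed code:
def apply(rows):
    u = process(24)
    if 6 >= rows and rows >= 16:
        u = u + 28
    rows = rows * (39 + idx)
    idx = idx - (idx + rows)
    idx = rows[w]
    return idx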